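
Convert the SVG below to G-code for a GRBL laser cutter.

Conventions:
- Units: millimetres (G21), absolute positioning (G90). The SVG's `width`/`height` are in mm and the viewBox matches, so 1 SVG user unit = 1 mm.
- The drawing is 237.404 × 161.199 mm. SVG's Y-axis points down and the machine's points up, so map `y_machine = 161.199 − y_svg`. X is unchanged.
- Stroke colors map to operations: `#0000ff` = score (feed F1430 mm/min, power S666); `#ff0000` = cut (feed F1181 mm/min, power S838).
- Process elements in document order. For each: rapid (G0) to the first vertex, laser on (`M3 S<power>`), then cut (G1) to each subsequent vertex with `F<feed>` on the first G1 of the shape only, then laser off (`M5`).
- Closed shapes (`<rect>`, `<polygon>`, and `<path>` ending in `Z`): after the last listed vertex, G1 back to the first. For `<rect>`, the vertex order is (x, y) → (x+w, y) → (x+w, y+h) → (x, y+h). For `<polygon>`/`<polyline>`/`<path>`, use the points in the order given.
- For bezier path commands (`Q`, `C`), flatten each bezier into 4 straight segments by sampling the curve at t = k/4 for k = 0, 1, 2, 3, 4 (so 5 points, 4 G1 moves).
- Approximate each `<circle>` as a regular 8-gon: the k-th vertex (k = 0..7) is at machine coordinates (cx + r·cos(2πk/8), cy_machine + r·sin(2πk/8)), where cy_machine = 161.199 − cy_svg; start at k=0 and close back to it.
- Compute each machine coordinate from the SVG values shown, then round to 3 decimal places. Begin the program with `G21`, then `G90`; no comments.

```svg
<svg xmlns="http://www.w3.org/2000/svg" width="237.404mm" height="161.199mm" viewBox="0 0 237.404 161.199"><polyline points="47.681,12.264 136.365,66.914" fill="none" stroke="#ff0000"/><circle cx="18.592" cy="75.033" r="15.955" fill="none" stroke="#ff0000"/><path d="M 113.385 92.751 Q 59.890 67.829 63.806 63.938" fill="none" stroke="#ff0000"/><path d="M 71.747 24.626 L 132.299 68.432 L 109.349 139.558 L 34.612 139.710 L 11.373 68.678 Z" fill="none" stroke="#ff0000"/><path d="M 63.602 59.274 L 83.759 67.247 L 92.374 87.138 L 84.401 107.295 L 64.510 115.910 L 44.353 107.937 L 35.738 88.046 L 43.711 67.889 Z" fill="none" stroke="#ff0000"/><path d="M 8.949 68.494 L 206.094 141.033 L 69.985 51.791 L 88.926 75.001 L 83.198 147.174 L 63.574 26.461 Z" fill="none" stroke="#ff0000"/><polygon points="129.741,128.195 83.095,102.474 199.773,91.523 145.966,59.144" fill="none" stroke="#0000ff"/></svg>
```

G21
G90
G0 X47.681 Y148.935
M3 S838
G1 X136.365 Y94.285 F1181
M5
G0 X34.547 Y86.166
M3 S838
G1 X29.874 Y97.448 F1181
G1 X18.592 Y102.121
G1 X7.310 Y97.448
G1 X2.637 Y86.166
G1 X7.310 Y74.884
G1 X18.592 Y70.211
G1 X29.874 Y74.884
G1 X34.547 Y86.166
M5
G0 X113.385 Y68.448
M3 S838
G1 X90.226 Y79.595 F1181
G1 X74.243 Y88.112
G1 X65.436 Y94.001
G1 X63.806 Y97.261
M5
G0 X71.747 Y136.573
M3 S838
G1 X132.299 Y92.767 F1181
G1 X109.349 Y21.641
G1 X34.612 Y21.489
G1 X11.373 Y92.521
G1 X71.747 Y136.573
M5
G0 X63.602 Y101.925
M3 S838
G1 X83.759 Y93.952 F1181
G1 X92.374 Y74.061
G1 X84.401 Y53.904
G1 X64.510 Y45.289
G1 X44.353 Y53.262
G1 X35.738 Y73.153
G1 X43.711 Y93.310
G1 X63.602 Y101.925
M5
G0 X8.949 Y92.705
M3 S838
G1 X206.094 Y20.166 F1181
G1 X69.985 Y109.408
G1 X88.926 Y86.198
G1 X83.198 Y14.025
G1 X63.574 Y134.738
G1 X8.949 Y92.705
M5
G0 X129.741 Y33.004
M3 S666
G1 X83.095 Y58.725 F1430
G1 X199.773 Y69.676
G1 X145.966 Y102.055
G1 X129.741 Y33.004
M5

1 u = 1 mm; y_m = 161.199 − y.

[1] `<polyline>` line segment, #ff0000→cut S838 F1181: (47.681,148.935) → (136.365,94.285)

[2] `<circle>` circle, #ff0000→cut S838 F1181: (34.547,86.166) → (29.874,97.448) → (18.592,102.121) → (7.310,97.448) → (2.637,86.166) → (7.310,74.884) → (18.592,70.211) → (29.874,74.884) → (34.547,86.166) (closed)

[3] `<path>` quadratic bezier, #ff0000→cut S838 F1181: (113.385,68.448) → (90.226,79.595) → (74.243,88.112) → (65.436,94.001) → (63.806,97.261)

[4] `<path>` regular polygon, #ff0000→cut S838 F1181: (71.747,136.573) → (132.299,92.767) → (109.349,21.641) → (34.612,21.489) → (11.373,92.521) → (71.747,136.573) (closed)

[5] `<path>` regular polygon, #ff0000→cut S838 F1181: (63.602,101.925) → (83.759,93.952) → (92.374,74.061) → (84.401,53.904) → (64.510,45.289) → (44.353,53.262) → (35.738,73.153) → (43.711,93.310) → (63.602,101.925) (closed)

[6] `<path>` closed polygon, #ff0000→cut S838 F1181: (8.949,92.705) → (206.094,20.166) → (69.985,109.408) → (88.926,86.198) → (83.198,14.025) → (63.574,134.738) → (8.949,92.705) (closed)

[7] `<polygon>` closed polygon, #0000ff→score S666 F1430: (129.741,33.004) → (83.095,58.725) → (199.773,69.676) → (145.966,102.055) → (129.741,33.004) (closed)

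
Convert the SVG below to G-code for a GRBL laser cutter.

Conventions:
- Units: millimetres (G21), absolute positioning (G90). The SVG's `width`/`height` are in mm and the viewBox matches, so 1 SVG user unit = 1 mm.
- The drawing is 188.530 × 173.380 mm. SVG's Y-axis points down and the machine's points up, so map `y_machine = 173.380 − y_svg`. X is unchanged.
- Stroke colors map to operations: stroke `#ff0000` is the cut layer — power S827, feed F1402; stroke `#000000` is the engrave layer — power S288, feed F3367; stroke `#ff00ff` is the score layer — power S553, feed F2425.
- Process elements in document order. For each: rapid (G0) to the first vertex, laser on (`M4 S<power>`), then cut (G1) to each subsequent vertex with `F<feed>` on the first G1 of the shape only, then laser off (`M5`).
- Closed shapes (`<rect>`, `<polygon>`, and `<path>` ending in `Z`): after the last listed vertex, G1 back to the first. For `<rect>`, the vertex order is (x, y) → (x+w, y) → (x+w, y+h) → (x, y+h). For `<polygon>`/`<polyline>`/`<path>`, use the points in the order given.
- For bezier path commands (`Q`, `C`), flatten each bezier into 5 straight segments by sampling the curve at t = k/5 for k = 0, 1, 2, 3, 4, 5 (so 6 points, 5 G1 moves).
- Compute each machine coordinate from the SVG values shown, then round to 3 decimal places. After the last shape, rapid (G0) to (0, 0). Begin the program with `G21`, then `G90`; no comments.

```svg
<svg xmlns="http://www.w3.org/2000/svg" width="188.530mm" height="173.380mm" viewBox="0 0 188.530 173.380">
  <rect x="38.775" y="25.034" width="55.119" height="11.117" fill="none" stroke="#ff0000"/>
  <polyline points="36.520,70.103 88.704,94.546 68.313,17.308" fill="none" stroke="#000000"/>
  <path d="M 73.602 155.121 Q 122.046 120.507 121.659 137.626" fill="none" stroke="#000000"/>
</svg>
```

1 u = 1 mm; y_m = 173.380 − y.

[1] `<rect>` rectangle, #ff0000→cut S827 F1402: (38.775,148.346) → (93.894,148.346) → (93.894,137.229) → (38.775,137.229) → (38.775,148.346) (closed)

[2] `<polyline>` open polyline, #000000→engrave S288 F3367: (36.520,103.277) → (88.704,78.834) → (68.313,156.072)

[3] `<path>` quadratic bezier, #000000→engrave S288 F3367: (73.602,18.259) → (91.026,30.035) → (104.544,37.673) → (114.156,41.172) → (119.861,40.532) → (121.659,35.754)

G21
G90
G0 X38.775 Y148.346
M4 S827
G1 X93.894 Y148.346 F1402
G1 X93.894 Y137.229
G1 X38.775 Y137.229
G1 X38.775 Y148.346
M5
G0 X36.520 Y103.277
M4 S288
G1 X88.704 Y78.834 F3367
G1 X68.313 Y156.072
M5
G0 X73.602 Y18.259
M4 S288
G1 X91.026 Y30.035 F3367
G1 X104.544 Y37.673
G1 X114.156 Y41.172
G1 X119.861 Y40.532
G1 X121.659 Y35.754
M5
G0 X0.000 Y0.000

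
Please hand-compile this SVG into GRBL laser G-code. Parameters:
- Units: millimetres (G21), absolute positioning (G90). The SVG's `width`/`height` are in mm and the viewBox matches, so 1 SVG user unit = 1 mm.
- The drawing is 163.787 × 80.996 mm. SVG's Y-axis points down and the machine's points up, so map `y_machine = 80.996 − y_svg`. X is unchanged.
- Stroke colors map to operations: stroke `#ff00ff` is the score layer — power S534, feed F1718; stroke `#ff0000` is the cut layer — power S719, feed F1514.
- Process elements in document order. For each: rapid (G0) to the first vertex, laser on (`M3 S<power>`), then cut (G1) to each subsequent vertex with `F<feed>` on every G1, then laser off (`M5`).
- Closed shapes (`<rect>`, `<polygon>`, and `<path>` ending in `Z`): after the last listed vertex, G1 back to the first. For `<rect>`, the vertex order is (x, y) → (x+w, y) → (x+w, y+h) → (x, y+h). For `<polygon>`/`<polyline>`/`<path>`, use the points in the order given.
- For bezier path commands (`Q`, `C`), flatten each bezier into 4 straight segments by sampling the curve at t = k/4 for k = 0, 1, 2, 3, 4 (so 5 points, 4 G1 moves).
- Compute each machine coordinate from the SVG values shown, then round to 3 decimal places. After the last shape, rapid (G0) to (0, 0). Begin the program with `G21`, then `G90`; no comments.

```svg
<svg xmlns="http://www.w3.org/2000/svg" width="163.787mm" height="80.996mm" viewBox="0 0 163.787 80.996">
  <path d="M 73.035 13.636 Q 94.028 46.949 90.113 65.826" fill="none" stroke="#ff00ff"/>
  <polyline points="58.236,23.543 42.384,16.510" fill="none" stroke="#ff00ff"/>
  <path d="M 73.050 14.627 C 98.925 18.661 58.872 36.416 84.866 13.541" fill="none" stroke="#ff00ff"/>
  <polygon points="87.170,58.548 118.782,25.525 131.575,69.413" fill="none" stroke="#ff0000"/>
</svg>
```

viewBox `0 0 163.787 80.996` with mm width/height → 1 unit = 1 mm. Flip: y_m = 80.996 − y_svg.

**Shape 1** — `<path>` quadratic bezier, stroke `#ff00ff` → score (S534, F1718). Control points (SVG): P0=(73.035,13.636), P1=(94.028,46.949), P2=(90.113,65.826); sampled at t=k/4. Machine vertices: (73.035,67.360) → (81.975,51.606) → (87.801,37.656) → (90.514,25.511) → (90.113,15.170). Open path.

**Shape 2** — `<polyline>` line segment, stroke `#ff00ff` → score (S534, F1718). Machine vertices: (58.236,57.453) → (42.384,64.486). Open path.

**Shape 3** — `<path>` cubic bezier, stroke `#ff00ff` → score (S534, F1718). Control points (SVG): P0=(73.050,14.627), P1=(98.925,18.661), P2=(58.872,36.416), P3=(84.866,13.541); sampled at t=k/4. Machine vertices: (73.050,66.369) → (82.157,61.620) → (78.913,56.821) → (75.692,57.068) → (84.866,67.455). Open path.

**Shape 4** — `<polygon>` regular polygon, stroke `#ff0000` → cut (S719, F1514). Machine vertices: (87.170,22.448) → (118.782,55.471) → (131.575,11.583) → (87.170,22.448). Closed: final G1 returns to the first vertex.

G21
G90
G0 X73.035 Y67.360
M3 S534
G1 X81.975 Y51.606 F1718
G1 X87.801 Y37.656 F1718
G1 X90.514 Y25.511 F1718
G1 X90.113 Y15.170 F1718
M5
G0 X58.236 Y57.453
M3 S534
G1 X42.384 Y64.486 F1718
M5
G0 X73.050 Y66.369
M3 S534
G1 X82.157 Y61.620 F1718
G1 X78.913 Y56.821 F1718
G1 X75.692 Y57.068 F1718
G1 X84.866 Y67.455 F1718
M5
G0 X87.170 Y22.448
M3 S719
G1 X118.782 Y55.471 F1514
G1 X131.575 Y11.583 F1514
G1 X87.170 Y22.448 F1514
M5
G0 X0.000 Y0.000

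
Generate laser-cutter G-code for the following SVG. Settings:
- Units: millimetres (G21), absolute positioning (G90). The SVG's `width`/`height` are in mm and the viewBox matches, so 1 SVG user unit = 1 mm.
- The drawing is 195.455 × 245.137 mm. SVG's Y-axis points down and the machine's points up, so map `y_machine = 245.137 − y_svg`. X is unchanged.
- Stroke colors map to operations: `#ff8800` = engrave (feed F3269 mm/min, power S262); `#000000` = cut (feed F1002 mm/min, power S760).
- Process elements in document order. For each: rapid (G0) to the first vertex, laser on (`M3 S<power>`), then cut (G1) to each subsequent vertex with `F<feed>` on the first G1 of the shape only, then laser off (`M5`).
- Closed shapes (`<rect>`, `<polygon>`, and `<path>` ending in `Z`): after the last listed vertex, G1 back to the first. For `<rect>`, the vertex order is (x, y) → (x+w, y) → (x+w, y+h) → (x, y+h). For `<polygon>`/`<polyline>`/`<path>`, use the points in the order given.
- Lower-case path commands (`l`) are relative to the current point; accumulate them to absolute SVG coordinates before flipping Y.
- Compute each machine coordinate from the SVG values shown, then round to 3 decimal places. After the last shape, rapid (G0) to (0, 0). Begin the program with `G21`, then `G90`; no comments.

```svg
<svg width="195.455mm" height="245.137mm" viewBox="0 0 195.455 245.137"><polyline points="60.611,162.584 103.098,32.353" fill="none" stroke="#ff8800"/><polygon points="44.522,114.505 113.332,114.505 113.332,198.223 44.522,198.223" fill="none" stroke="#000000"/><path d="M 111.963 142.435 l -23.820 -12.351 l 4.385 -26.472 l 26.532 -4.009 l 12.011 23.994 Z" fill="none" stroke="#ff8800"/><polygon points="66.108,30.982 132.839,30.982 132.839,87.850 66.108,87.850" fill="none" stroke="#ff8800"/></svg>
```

G21
G90
G0 X60.611 Y82.553
M3 S262
G1 X103.098 Y212.784 F3269
M5
G0 X44.522 Y130.632
M3 S760
G1 X113.332 Y130.632 F1002
G1 X113.332 Y46.914
G1 X44.522 Y46.914
G1 X44.522 Y130.632
M5
G0 X111.963 Y102.702
M3 S262
G1 X88.143 Y115.053 F3269
G1 X92.528 Y141.525
G1 X119.060 Y145.534
G1 X131.071 Y121.540
G1 X111.963 Y102.702
M5
G0 X66.108 Y214.155
M3 S262
G1 X132.839 Y214.155 F3269
G1 X132.839 Y157.287
G1 X66.108 Y157.287
G1 X66.108 Y214.155
M5
G0 X0.000 Y0.000

1 u = 1 mm; y_m = 245.137 − y.

[1] `<polyline>` line segment, #ff8800→engrave S262 F3269: (60.611,82.553) → (103.098,212.784)

[2] `<polygon>` rectangle, #000000→cut S760 F1002: (44.522,130.632) → (113.332,130.632) → (113.332,46.914) → (44.522,46.914) → (44.522,130.632) (closed)

[3] `<path>` regular polygon, #ff8800→engrave S262 F3269: (111.963,102.702) → (88.143,115.053) → (92.528,141.525) → (119.060,145.534) → (131.071,121.540) → (111.963,102.702) (closed)

[4] `<polygon>` rectangle, #ff8800→engrave S262 F3269: (66.108,214.155) → (132.839,214.155) → (132.839,157.287) → (66.108,157.287) → (66.108,214.155) (closed)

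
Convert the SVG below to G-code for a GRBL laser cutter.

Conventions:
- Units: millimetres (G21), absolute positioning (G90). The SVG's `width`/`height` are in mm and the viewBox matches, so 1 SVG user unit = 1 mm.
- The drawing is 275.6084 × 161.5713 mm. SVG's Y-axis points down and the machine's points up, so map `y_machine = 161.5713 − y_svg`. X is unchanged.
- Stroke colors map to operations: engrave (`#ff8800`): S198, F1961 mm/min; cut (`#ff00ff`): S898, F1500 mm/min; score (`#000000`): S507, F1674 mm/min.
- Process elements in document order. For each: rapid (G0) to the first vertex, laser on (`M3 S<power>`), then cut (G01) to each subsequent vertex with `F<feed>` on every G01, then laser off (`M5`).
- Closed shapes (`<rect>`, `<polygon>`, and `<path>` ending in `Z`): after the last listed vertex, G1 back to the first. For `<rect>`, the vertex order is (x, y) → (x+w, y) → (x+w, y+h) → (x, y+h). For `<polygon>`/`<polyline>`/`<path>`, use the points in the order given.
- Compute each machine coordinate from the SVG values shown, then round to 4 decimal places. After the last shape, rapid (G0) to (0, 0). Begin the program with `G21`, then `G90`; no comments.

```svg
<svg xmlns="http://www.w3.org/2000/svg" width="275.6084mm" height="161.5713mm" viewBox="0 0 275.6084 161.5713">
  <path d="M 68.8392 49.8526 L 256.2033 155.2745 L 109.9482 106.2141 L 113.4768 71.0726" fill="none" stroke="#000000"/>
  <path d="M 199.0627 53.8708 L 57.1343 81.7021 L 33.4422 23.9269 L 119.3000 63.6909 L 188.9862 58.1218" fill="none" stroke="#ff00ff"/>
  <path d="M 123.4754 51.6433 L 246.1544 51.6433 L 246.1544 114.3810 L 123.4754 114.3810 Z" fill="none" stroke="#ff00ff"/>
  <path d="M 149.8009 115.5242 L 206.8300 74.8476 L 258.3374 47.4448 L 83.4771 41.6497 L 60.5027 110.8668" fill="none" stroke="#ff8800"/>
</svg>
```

Since the viewBox matches the mm dimensions, user units are millimetres directly. The only transform is the Y-flip y_m = 161.5713 − y_svg.

Shape 1 is a open polyline drawn with `<path>`. Its stroke #000000 means score at S507, F1674. After flipping Y the toolpath is (68.8392,111.7187) → (256.2033,6.2968) → (109.9482,55.3572) → (113.4768,90.4987).

Shape 2 is a open polyline drawn with `<path>`. Its stroke #ff00ff means cut at S898, F1500. After flipping Y the toolpath is (199.0627,107.7005) → (57.1343,79.8692) → (33.4422,137.6444) → (119.3000,97.8804) → (188.9862,103.4495).

Shape 3 is a rectangle drawn with `<path>`. Its stroke #ff00ff means cut at S898, F1500. After flipping Y the toolpath is (123.4754,109.9280) → (246.1544,109.9280) → (246.1544,47.1903) → (123.4754,47.1903) → (123.4754,109.9280), returning to the start.

Shape 4 is a open polyline drawn with `<path>`. Its stroke #ff8800 means engrave at S198, F1961. After flipping Y the toolpath is (149.8009,46.0471) → (206.8300,86.7237) → (258.3374,114.1265) → (83.4771,119.9216) → (60.5027,50.7045).

G21
G90
G0 X68.8392 Y111.7187
M3 S507
G01 X256.2033 Y6.2968 F1674
G01 X109.9482 Y55.3572 F1674
G01 X113.4768 Y90.4987 F1674
M5
G0 X199.0627 Y107.7005
M3 S898
G01 X57.1343 Y79.8692 F1500
G01 X33.4422 Y137.6444 F1500
G01 X119.3000 Y97.8804 F1500
G01 X188.9862 Y103.4495 F1500
M5
G0 X123.4754 Y109.9280
M3 S898
G01 X246.1544 Y109.9280 F1500
G01 X246.1544 Y47.1903 F1500
G01 X123.4754 Y47.1903 F1500
G01 X123.4754 Y109.9280 F1500
M5
G0 X149.8009 Y46.0471
M3 S198
G01 X206.8300 Y86.7237 F1961
G01 X258.3374 Y114.1265 F1961
G01 X83.4771 Y119.9216 F1961
G01 X60.5027 Y50.7045 F1961
M5
G0 X0.0000 Y0.0000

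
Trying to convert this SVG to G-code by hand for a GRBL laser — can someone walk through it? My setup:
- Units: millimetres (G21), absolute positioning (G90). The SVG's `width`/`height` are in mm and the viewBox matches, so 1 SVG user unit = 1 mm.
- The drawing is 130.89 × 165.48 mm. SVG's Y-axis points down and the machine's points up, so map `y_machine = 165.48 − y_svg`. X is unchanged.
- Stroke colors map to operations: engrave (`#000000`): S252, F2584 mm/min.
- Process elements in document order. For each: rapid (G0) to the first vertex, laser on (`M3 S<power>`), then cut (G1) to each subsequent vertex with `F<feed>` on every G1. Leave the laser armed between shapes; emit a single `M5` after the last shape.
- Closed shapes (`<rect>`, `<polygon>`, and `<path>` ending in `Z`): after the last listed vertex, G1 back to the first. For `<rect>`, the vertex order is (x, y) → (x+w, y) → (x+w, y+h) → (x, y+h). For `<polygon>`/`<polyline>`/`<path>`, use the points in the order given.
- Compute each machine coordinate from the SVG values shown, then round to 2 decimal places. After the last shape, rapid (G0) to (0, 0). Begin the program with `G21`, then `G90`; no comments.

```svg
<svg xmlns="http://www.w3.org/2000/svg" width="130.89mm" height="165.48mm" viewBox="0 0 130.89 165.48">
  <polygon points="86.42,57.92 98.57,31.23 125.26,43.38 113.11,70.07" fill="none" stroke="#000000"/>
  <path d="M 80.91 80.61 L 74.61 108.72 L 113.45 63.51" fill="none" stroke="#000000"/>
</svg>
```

G21
G90
G0 X86.42 Y107.56
M3 S252
G1 X98.57 Y134.25 F2584
G1 X125.26 Y122.10 F2584
G1 X113.11 Y95.41 F2584
G1 X86.42 Y107.56 F2584
G0 X80.91 Y84.87
M3 S252
G1 X74.61 Y56.76 F2584
G1 X113.45 Y101.97 F2584
M5
G0 X0.00 Y0.00

viewBox `0 0 130.89 165.48` with mm width/height → 1 unit = 1 mm. Flip: y_m = 165.48 − y_svg.

**Shape 1** — `<polygon>` regular polygon, stroke `#000000` → engrave (S252, F2584). Machine vertices: (86.42,107.56) → (98.57,134.25) → (125.26,122.10) → (113.11,95.41) → (86.42,107.56). Closed: final G1 returns to the first vertex.

**Shape 2** — `<path>` open polyline, stroke `#000000` → engrave (S252, F2584). Machine vertices: (80.91,84.87) → (74.61,56.76) → (113.45,101.97). Open path.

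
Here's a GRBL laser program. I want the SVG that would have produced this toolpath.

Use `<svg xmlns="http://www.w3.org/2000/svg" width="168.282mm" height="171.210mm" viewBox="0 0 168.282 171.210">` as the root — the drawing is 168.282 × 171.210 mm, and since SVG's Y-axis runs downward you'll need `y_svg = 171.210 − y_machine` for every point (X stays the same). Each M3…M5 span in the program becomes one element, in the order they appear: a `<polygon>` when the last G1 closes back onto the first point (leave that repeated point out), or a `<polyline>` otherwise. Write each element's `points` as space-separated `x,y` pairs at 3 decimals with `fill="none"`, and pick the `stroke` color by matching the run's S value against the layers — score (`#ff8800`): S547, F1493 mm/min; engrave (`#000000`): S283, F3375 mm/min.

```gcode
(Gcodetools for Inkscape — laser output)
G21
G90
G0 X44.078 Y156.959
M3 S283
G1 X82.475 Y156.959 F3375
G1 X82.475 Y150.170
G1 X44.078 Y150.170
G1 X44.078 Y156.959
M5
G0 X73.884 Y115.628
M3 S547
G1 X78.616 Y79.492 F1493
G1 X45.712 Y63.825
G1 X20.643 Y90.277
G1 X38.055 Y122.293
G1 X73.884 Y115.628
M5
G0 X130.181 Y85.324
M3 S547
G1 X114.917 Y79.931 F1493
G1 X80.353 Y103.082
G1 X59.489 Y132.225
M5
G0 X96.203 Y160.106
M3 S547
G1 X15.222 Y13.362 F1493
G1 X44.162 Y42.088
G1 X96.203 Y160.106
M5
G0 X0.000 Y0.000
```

Machine Y-up, SVG Y-down with viewBox height 171.210, so y_svg = 171.210 − y_machine; X carries over.

Run 1: the run's S283 means `#000000` (engrave). The run returns to its start, so emit a `<polygon>` with points (Y-flipped): 44.078,14.251 82.475,14.251 82.475,21.040 44.078,21.040.

Run 2: the run's S547 means `#ff8800` (score). The run returns to its start, so emit a `<polygon>` with points (Y-flipped): 73.884,55.582 78.616,91.718 45.712,107.385 20.643,80.933 38.055,48.917.

Run 3: power S547 maps to stroke `#ff8800` (score). The run is open, so emit a `<polyline>` with points (Y-flipped): 130.181,85.886 114.917,91.279 80.353,68.128 59.489,38.985.

Run 4: the run's S547 means `#ff8800` (score). The run returns to its start, so emit a `<polygon>` with points (Y-flipped): 96.203,11.104 15.222,157.848 44.162,129.122.

<svg xmlns="http://www.w3.org/2000/svg" width="168.282mm" height="171.210mm" viewBox="0 0 168.282 171.210">
  <polygon points="44.078,14.251 82.475,14.251 82.475,21.040 44.078,21.040" fill="none" stroke="#000000"/>
  <polygon points="73.884,55.582 78.616,91.718 45.712,107.385 20.643,80.933 38.055,48.917" fill="none" stroke="#ff8800"/>
  <polyline points="130.181,85.886 114.917,91.279 80.353,68.128 59.489,38.985" fill="none" stroke="#ff8800"/>
  <polygon points="96.203,11.104 15.222,157.848 44.162,129.122" fill="none" stroke="#ff8800"/>
</svg>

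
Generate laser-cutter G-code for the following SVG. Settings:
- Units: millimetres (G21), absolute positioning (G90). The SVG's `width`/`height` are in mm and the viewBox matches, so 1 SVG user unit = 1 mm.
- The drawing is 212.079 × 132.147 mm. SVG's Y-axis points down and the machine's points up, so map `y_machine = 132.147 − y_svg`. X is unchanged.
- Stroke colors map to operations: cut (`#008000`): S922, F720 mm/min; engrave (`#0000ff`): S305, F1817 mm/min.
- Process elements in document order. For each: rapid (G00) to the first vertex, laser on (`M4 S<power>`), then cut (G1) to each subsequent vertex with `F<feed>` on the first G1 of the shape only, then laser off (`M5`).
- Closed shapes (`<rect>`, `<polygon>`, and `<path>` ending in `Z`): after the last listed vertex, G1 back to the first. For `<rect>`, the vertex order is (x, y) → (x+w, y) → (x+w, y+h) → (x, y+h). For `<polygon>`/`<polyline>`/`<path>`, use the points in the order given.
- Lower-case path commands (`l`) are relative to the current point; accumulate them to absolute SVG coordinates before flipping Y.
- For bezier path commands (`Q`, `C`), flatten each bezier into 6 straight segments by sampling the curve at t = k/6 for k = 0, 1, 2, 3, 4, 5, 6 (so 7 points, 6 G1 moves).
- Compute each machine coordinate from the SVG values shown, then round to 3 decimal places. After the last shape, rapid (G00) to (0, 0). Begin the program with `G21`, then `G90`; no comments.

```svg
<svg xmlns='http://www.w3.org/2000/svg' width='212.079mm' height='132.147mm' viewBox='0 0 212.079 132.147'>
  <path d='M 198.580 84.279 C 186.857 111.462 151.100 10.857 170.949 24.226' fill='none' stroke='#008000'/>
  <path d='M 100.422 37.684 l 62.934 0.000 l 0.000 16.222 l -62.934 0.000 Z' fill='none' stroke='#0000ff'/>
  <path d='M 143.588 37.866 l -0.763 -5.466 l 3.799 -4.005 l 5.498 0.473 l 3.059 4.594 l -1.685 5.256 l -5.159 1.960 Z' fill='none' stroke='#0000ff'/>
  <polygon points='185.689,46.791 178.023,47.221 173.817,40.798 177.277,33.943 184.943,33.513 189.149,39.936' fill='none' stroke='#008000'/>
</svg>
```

G21
G90
G00 X198.580 Y47.868
M4 S922
G1 X191.084 Y43.806 F720
G1 X181.795 Y54.327
G1 X172.925 Y72.714
G1 X166.686 Y92.253
G1 X165.290 Y106.227
G1 X170.949 Y107.921
M5
G00 X100.422 Y94.463
M4 S305
G1 X163.356 Y94.463 F1817
G1 X163.356 Y78.241
G1 X100.422 Y78.241
G1 X100.422 Y94.463
M5
G00 X143.588 Y94.281
M4 S305
G1 X142.825 Y99.747 F1817
G1 X146.624 Y103.752
G1 X152.122 Y103.279
G1 X155.181 Y98.685
G1 X153.496 Y93.429
G1 X148.337 Y91.469
G1 X143.588 Y94.281
M5
G00 X185.689 Y85.356
M4 S922
G1 X178.023 Y84.926 F720
G1 X173.817 Y91.349
G1 X177.277 Y98.204
G1 X184.943 Y98.634
G1 X189.149 Y92.211
G1 X185.689 Y85.356
M5
G00 X0.000 Y0.000

Since the viewBox matches the mm dimensions, user units are millimetres directly. The only transform is the Y-flip y_m = 132.147 − y_svg.

Shape 1 is a cubic bezier drawn with `<path>`. Its stroke #008000 means cut at S922, F720. After flipping Y the toolpath is (198.580,47.868) → (191.084,43.806) → (181.795,54.327) → (172.925,72.714) → (166.686,92.253) → (165.290,106.227) → (170.949,107.921).

Shape 2 is a rectangle drawn with `<path>`. Its stroke #0000ff means engrave at S305, F1817. After flipping Y the toolpath is (100.422,94.463) → (163.356,94.463) → (163.356,78.241) → (100.422,78.241) → (100.422,94.463), returning to the start.

Shape 3 is a regular polygon drawn with `<path>`. Its stroke #0000ff means engrave at S305, F1817. After flipping Y the toolpath is (143.588,94.281) → (142.825,99.747) → (146.624,103.752) → (152.122,103.279) → (155.181,98.685) → (153.496,93.429) → (148.337,91.469) → (143.588,94.281), returning to the start.

Shape 4 is a regular polygon drawn with `<polygon>`. Its stroke #008000 means cut at S922, F720. After flipping Y the toolpath is (185.689,85.356) → (178.023,84.926) → (173.817,91.349) → (177.277,98.204) → (184.943,98.634) → (189.149,92.211) → (185.689,85.356), returning to the start.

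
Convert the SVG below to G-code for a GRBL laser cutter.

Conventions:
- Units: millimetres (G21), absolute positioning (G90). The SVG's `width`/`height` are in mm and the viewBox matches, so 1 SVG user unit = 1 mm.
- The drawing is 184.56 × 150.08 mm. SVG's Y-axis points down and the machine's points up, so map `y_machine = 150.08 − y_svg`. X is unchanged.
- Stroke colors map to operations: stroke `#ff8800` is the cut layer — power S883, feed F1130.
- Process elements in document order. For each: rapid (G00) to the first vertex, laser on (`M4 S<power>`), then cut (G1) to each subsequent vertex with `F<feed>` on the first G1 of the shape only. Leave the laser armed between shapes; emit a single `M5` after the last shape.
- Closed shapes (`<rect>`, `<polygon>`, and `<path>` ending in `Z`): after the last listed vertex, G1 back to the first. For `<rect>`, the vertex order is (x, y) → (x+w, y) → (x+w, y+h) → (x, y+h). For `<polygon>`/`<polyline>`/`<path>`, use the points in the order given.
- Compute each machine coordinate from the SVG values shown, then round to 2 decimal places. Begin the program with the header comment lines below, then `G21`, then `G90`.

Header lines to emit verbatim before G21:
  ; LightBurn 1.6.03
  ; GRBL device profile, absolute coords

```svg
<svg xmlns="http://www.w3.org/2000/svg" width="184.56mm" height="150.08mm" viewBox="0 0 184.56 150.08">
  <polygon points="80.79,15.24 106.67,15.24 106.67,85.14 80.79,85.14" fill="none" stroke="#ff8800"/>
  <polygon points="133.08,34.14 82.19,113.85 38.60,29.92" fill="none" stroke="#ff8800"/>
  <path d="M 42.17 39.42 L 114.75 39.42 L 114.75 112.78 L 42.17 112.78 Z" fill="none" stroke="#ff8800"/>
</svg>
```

; LightBurn 1.6.03
; GRBL device profile, absolute coords
G21
G90
G00 X80.79 Y134.84
M4 S883
G1 X106.67 Y134.84 F1130
G1 X106.67 Y64.94
G1 X80.79 Y64.94
G1 X80.79 Y134.84
G00 X133.08 Y115.94
M4 S883
G1 X82.19 Y36.23 F1130
G1 X38.60 Y120.16
G1 X133.08 Y115.94
G00 X42.17 Y110.66
M4 S883
G1 X114.75 Y110.66 F1130
G1 X114.75 Y37.30
G1 X42.17 Y37.30
G1 X42.17 Y110.66
M5

1 u = 1 mm; y_m = 150.08 − y.

[1] `<polygon>` rectangle, #ff8800→cut S883 F1130: (80.79,134.84) → (106.67,134.84) → (106.67,64.94) → (80.79,64.94) → (80.79,134.84) (closed)

[2] `<polygon>` regular polygon, #ff8800→cut S883 F1130: (133.08,115.94) → (82.19,36.23) → (38.60,120.16) → (133.08,115.94) (closed)

[3] `<path>` rectangle, #ff8800→cut S883 F1130: (42.17,110.66) → (114.75,110.66) → (114.75,37.30) → (42.17,37.30) → (42.17,110.66) (closed)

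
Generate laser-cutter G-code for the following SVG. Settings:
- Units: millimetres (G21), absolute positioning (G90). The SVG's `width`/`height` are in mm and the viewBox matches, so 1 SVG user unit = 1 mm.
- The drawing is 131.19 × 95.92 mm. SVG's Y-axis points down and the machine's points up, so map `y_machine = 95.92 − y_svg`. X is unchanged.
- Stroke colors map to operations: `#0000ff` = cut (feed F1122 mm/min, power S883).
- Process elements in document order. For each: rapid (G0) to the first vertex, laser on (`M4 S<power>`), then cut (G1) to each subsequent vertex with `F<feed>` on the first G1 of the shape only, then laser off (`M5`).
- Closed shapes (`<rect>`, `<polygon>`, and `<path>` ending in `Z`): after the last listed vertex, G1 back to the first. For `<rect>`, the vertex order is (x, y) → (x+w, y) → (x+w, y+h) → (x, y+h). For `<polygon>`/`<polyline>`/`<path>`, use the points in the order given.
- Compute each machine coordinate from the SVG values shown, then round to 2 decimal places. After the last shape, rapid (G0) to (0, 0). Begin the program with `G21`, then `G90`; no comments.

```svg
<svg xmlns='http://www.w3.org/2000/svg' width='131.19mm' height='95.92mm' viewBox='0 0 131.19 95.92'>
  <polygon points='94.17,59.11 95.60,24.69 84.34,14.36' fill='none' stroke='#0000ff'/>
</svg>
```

G21
G90
G0 X94.17 Y36.81
M4 S883
G1 X95.60 Y71.23 F1122
G1 X84.34 Y81.56
G1 X94.17 Y36.81
M5
G0 X0.00 Y0.00

1 u = 1 mm; y_m = 95.92 − y.

[1] `<polygon>` closed polygon, #0000ff→cut S883 F1122: (94.17,36.81) → (95.60,71.23) → (84.34,81.56) → (94.17,36.81) (closed)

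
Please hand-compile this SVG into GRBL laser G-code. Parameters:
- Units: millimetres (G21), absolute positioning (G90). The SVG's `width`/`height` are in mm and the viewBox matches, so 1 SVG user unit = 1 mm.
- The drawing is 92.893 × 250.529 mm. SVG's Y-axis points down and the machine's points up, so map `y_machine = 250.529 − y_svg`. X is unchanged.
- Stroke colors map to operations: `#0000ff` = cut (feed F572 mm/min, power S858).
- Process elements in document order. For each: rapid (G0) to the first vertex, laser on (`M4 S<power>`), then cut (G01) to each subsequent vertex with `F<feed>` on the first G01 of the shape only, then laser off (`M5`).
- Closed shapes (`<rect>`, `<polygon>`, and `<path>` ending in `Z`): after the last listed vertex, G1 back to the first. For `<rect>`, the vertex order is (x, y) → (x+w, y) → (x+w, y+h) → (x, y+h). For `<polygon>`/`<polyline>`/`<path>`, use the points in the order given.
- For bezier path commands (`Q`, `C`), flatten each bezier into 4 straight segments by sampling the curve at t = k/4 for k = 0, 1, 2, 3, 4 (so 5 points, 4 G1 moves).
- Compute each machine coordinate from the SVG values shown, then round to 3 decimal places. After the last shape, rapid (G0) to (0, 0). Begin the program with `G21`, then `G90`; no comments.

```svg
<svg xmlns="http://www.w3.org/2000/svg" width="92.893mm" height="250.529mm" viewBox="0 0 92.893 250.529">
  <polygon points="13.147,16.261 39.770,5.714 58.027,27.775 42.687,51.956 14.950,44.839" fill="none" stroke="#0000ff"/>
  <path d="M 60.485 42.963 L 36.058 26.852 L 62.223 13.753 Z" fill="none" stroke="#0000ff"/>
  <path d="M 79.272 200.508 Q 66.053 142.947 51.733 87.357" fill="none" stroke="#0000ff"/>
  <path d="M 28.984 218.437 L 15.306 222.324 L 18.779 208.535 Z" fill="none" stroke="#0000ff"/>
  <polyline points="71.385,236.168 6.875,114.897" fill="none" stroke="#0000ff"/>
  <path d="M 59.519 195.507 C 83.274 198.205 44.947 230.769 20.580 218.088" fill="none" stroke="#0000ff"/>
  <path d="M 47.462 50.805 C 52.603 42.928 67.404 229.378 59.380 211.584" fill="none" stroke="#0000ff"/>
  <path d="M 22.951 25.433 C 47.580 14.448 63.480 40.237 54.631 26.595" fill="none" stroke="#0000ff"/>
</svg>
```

Since the viewBox matches the mm dimensions, user units are millimetres directly. The only transform is the Y-flip y_m = 250.529 − y_svg.

Shape 1 is a regular polygon drawn with `<polygon>`. Its stroke #0000ff means cut at S858, F572. After flipping Y the toolpath is (13.147,234.268) → (39.770,244.815) → (58.027,222.754) → (42.687,198.573) → (14.950,205.690) → (13.147,234.268), returning to the start.

Shape 2 is a regular polygon drawn with `<path>`. Its stroke #0000ff means cut at S858, F572. After flipping Y the toolpath is (60.485,207.566) → (36.058,223.677) → (62.223,236.776) → (60.485,207.566), returning to the start.

Shape 3 is a quadratic bezier drawn with `<path>`. Its stroke #0000ff means cut at S858, F572. After flipping Y the toolpath is (79.272,50.021) → (72.594,78.678) → (65.778,107.089) → (58.824,135.254) → (51.733,163.172).

Shape 4 is a regular polygon drawn with `<path>`. Its stroke #0000ff means cut at S858, F572. After flipping Y the toolpath is (28.984,32.092) → (15.306,28.205) → (18.779,41.994) → (28.984,32.092), returning to the start.

Shape 5 is a line segment drawn with `<polyline>`. Its stroke #0000ff means cut at S858, F572. After flipping Y the toolpath is (71.385,14.361) → (6.875,135.632).

Shape 6 is a cubic bezier drawn with `<path>`. Its stroke #0000ff means cut at S858, F572. After flipping Y the toolpath is (59.519,55.022) → (66.883,48.572) → (58.095,37.964) → (40.285,30.240) → (20.580,32.441).

Shape 7 is a cubic bezier drawn with `<path>`. Its stroke #0000ff means cut at S858, F572. After flipping Y the toolpath is (47.462,199.724) → (52.621,175.423) → (58.358,115.616) → (61.626,57.668) → (59.380,38.945).

Shape 8 is a cubic bezier drawn with `<path>`. Its stroke #0000ff means cut at S858, F572. After flipping Y the toolpath is (22.951,225.096) → (39.536,227.630) → (51.345,223.519) → (56.878,219.905) → (54.631,223.934).

G21
G90
G0 X13.147 Y234.268
M4 S858
G01 X39.770 Y244.815 F572
G01 X58.027 Y222.754
G01 X42.687 Y198.573
G01 X14.950 Y205.690
G01 X13.147 Y234.268
M5
G0 X60.485 Y207.566
M4 S858
G01 X36.058 Y223.677 F572
G01 X62.223 Y236.776
G01 X60.485 Y207.566
M5
G0 X79.272 Y50.021
M4 S858
G01 X72.594 Y78.678 F572
G01 X65.778 Y107.089
G01 X58.824 Y135.254
G01 X51.733 Y163.172
M5
G0 X28.984 Y32.092
M4 S858
G01 X15.306 Y28.205 F572
G01 X18.779 Y41.994
G01 X28.984 Y32.092
M5
G0 X71.385 Y14.361
M4 S858
G01 X6.875 Y135.632 F572
M5
G0 X59.519 Y55.022
M4 S858
G01 X66.883 Y48.572 F572
G01 X58.095 Y37.964
G01 X40.285 Y30.240
G01 X20.580 Y32.441
M5
G0 X47.462 Y199.724
M4 S858
G01 X52.621 Y175.423 F572
G01 X58.358 Y115.616
G01 X61.626 Y57.668
G01 X59.380 Y38.945
M5
G0 X22.951 Y225.096
M4 S858
G01 X39.536 Y227.630 F572
G01 X51.345 Y223.519
G01 X56.878 Y219.905
G01 X54.631 Y223.934
M5
G0 X0.000 Y0.000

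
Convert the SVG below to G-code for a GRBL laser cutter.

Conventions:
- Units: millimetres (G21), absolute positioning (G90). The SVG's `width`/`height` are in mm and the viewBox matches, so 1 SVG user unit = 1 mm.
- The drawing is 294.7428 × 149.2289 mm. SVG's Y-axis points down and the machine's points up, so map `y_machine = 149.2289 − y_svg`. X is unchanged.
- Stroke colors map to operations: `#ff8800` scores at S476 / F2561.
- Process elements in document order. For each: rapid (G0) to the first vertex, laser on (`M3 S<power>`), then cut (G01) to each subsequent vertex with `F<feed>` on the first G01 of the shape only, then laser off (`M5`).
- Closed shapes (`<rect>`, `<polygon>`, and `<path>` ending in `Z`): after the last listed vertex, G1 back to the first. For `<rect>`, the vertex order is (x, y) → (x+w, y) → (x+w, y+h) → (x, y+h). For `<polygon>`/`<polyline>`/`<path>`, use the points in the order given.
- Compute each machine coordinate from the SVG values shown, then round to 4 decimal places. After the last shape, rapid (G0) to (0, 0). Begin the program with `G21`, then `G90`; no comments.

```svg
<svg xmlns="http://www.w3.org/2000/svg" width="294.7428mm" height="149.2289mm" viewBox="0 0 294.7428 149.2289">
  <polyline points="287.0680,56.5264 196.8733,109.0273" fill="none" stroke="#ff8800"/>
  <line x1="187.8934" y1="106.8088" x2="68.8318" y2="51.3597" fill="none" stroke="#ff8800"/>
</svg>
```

1 u = 1 mm; y_m = 149.2289 − y.

[1] `<polyline>` line segment, #ff8800→score S476 F2561: (287.0680,92.7025) → (196.8733,40.2016)

[2] `<line>` line segment, #ff8800→score S476 F2561: (187.8934,42.4201) → (68.8318,97.8692)

G21
G90
G0 X287.0680 Y92.7025
M3 S476
G01 X196.8733 Y40.2016 F2561
M5
G0 X187.8934 Y42.4201
M3 S476
G01 X68.8318 Y97.8692 F2561
M5
G0 X0.0000 Y0.0000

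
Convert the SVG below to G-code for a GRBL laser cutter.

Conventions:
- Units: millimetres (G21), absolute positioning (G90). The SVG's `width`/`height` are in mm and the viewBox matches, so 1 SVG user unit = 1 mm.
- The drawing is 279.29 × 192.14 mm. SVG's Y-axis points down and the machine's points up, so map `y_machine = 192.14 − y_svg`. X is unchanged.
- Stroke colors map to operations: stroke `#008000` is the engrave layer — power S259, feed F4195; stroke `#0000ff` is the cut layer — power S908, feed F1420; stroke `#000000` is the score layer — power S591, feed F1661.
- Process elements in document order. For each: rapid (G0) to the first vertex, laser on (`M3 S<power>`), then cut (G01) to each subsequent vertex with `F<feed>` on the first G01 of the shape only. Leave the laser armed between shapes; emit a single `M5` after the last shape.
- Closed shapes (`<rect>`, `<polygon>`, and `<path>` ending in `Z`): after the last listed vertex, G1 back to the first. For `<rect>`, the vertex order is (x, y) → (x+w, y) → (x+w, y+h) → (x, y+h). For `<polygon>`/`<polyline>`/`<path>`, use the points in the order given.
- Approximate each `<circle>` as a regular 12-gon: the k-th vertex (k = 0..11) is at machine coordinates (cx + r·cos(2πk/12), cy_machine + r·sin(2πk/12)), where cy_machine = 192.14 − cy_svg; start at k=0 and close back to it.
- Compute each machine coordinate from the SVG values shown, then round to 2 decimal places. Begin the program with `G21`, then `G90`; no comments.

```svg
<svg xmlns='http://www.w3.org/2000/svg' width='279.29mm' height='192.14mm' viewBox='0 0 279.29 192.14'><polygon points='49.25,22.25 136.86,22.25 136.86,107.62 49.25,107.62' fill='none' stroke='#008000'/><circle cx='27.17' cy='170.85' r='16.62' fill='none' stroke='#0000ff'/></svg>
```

Since the viewBox matches the mm dimensions, user units are millimetres directly. The only transform is the Y-flip y_m = 192.14 − y_svg.

Shape 1 is a rectangle drawn with `<polygon>`. Its stroke #008000 means engrave at S259, F4195. After flipping Y the toolpath is (49.25,169.89) → (136.86,169.89) → (136.86,84.52) → (49.25,84.52) → (49.25,169.89), returning to the start.

Shape 2 is a circle drawn with `<circle>`. Its stroke #0000ff means cut at S908, F1420. After flipping Y the toolpath is (43.79,21.29) → (41.56,29.60) → (35.48,35.68) → (27.17,37.91) → (18.86,35.68) → (12.78,29.60) → (10.55,21.29) → (12.78,12.98) → (18.86,6.90) → (27.17,4.67) → (35.48,6.90) → (41.56,12.98) → (43.79,21.29), returning to the start.

G21
G90
G0 X49.25 Y169.89
M3 S259
G01 X136.86 Y169.89 F4195
G01 X136.86 Y84.52
G01 X49.25 Y84.52
G01 X49.25 Y169.89
G0 X43.79 Y21.29
M3 S908
G01 X41.56 Y29.60 F1420
G01 X35.48 Y35.68
G01 X27.17 Y37.91
G01 X18.86 Y35.68
G01 X12.78 Y29.60
G01 X10.55 Y21.29
G01 X12.78 Y12.98
G01 X18.86 Y6.90
G01 X27.17 Y4.67
G01 X35.48 Y6.90
G01 X41.56 Y12.98
G01 X43.79 Y21.29
M5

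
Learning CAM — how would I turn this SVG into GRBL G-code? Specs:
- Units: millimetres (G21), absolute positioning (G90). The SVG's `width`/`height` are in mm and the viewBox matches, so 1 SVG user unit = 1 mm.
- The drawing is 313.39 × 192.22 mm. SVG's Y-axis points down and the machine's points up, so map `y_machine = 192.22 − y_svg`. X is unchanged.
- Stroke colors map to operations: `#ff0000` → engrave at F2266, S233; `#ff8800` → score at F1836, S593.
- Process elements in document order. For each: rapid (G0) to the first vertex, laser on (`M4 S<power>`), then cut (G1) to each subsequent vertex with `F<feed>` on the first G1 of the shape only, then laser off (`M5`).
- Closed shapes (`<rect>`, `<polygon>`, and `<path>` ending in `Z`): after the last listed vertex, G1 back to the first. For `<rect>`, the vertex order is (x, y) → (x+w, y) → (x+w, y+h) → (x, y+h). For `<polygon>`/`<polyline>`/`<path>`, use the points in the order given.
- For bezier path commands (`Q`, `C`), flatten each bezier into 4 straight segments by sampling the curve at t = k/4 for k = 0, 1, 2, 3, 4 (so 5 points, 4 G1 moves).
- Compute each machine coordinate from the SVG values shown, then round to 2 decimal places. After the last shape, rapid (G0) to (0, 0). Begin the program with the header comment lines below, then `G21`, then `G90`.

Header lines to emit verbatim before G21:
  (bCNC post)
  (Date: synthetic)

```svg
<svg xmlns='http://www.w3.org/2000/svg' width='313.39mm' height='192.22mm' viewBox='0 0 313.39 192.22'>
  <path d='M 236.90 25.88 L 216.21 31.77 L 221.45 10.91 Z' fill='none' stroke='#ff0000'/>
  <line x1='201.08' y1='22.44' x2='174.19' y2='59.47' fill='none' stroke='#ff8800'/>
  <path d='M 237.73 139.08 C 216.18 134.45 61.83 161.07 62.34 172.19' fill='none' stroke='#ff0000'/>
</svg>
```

Since the viewBox matches the mm dimensions, user units are millimetres directly. The only transform is the Y-flip y_m = 192.22 − y_svg.

Shape 1 is a regular polygon drawn with `<path>`. Its stroke #ff0000 means engrave at S233, F2266. After flipping Y the toolpath is (236.90,166.34) → (216.21,160.45) → (221.45,181.31) → (236.90,166.34), returning to the start.

Shape 2 is a line segment drawn with `<line>`. Its stroke #ff8800 means score at S593, F1836. After flipping Y the toolpath is (201.08,169.78) → (174.19,132.75).

Shape 3 is a cubic bezier drawn with `<path>`. Its stroke #ff0000 means engrave at S233, F2266. After flipping Y the toolpath is (237.73,53.14) → (201.16,51.48) → (141.76,42.49) → (86.50,30.55) → (62.34,20.03).

(bCNC post)
(Date: synthetic)
G21
G90
G0 X236.90 Y166.34
M4 S233
G1 X216.21 Y160.45 F2266
G1 X221.45 Y181.31
G1 X236.90 Y166.34
M5
G0 X201.08 Y169.78
M4 S593
G1 X174.19 Y132.75 F1836
M5
G0 X237.73 Y53.14
M4 S233
G1 X201.16 Y51.48 F2266
G1 X141.76 Y42.49
G1 X86.50 Y30.55
G1 X62.34 Y20.03
M5
G0 X0.00 Y0.00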